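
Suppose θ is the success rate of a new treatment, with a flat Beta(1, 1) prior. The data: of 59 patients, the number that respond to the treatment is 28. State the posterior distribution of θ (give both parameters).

Posterior: Beta(29, 32)

Observing 28 successes and 31 failures updates Beta(1, 1) by adding the success and failure counts to the two shape parameters: α = 1+28 = 29, β = 1+31 = 32.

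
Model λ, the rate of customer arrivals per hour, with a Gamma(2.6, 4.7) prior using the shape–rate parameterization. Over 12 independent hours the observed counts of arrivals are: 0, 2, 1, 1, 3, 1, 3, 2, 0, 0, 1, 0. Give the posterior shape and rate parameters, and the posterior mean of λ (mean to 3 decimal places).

Total count ∑xᵢ = 14 over n = 12 hours.
Gamma is conjugate to the Poisson likelihood: posterior is Gamma(shape = 2.6+14 = 16.6, rate = 4.7+12 = 16.7).
Posterior mean = shape/rate = 16.6/16.7 = 0.994.

Posterior: Gamma(shape=16.6, rate=16.7); mean ≈ 0.994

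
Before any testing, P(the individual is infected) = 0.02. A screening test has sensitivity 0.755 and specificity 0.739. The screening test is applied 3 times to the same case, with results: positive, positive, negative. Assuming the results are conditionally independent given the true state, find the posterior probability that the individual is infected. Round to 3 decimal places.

Posterior P(H) ≈ 0.054

Let H be the event that the individual is infected; start with P(H) = 0.02. P('positive'|H) = 0.755, P('positive'|¬H) = 0.261.
Update on result 1 ('positive'): P(H) ← 0.755·0.0200 / (0.755·0.0200 + 0.261·0.9800) = 0.015100/0.27088 = 0.0557.
Update on result 2 ('positive'): P(H) ← 0.755·0.0557 / (0.755·0.0557 + 0.261·0.9443) = 0.042087/0.28854 = 0.1459.
Update on result 3 ('negative'): P(H) ← 0.245·0.1459 / (0.245·0.1459 + 0.739·0.8541) = 0.035736/0.66694 = 0.0536.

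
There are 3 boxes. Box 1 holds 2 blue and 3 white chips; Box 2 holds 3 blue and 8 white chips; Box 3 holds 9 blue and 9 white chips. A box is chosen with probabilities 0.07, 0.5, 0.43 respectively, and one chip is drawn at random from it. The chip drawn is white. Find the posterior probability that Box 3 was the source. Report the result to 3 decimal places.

Tabulate prior·likelihood by source: [1] prior 0.07, lik 0.6, product 0.04200; [2] prior 0.5, lik 0.7273, product 0.3636; [3] prior 0.43, lik 0.5, product 0.2150.
Normalizing constant = 0.62064; the posterior for Box 3 is its product over the sum, 0.2150/0.62064 = 0.346.

Posterior probability ≈ 0.346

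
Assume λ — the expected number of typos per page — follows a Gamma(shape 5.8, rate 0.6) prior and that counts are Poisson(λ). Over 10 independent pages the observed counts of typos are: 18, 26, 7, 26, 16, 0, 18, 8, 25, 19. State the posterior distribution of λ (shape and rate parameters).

Posterior: Gamma(shape=168.8, rate=10.6)

The Poisson likelihood adds the total count to the shape and the number of exposure periods to the rate. Here ∑xᵢ = 163 and n = 10, so shape 5.8→168.8 and rate 0.6→10.6.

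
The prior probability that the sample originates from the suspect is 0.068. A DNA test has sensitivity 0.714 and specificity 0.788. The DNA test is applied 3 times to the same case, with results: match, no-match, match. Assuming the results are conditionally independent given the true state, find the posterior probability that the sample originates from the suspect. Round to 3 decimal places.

Posterior P(H) ≈ 0.231

Let H be the event that the sample originates from the suspect; start with P(H) = 0.068. P('match'|H) = 0.714, P('match'|¬H) = 0.212.
Update on result 1 ('match'): P(H) ← 0.714·0.0680 / (0.714·0.0680 + 0.212·0.9320) = 0.048552/0.24614 = 0.1973.
Update on result 2 ('no-match'): P(H) ← 0.286·0.1973 / (0.286·0.1973 + 0.788·0.8027) = 0.056415/0.68898 = 0.0819.
Update on result 3 ('match'): P(H) ← 0.714·0.0819 / (0.714·0.0819 + 0.212·0.9181) = 0.058464/0.25311 = 0.2310.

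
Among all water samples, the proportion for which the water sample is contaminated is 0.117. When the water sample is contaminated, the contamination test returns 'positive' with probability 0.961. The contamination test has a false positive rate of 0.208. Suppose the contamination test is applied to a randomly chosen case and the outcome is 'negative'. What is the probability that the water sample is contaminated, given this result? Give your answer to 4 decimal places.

P(H | E) ≈ 0.0065

Let H be the event that the water sample is contaminated. P(H) = 0.117, so P(¬H) = 0.883. With E the 'negative' result, P(E|H) = 0.039 and P(E|¬H) = 0.792.
P(E) = 0.039·0.117 + 0.792·0.883 = 0.0045630 + 0.69934 = 0.70390.
By Bayes' theorem, P(H|E) = 0.0045630 / 0.70390 = 0.0065.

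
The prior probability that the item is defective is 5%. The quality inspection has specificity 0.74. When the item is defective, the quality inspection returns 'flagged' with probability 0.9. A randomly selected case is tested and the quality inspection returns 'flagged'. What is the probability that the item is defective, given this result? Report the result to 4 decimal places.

P(H | E) ≈ 0.1541

Write H for 'the item is defective'. Prior odds H:¬H = 0.05/0.95 = 0.052632. For the 'flagged' outcome, the likelihood ratio is 0.9/0.26 = 3.4615.
Posterior odds = 0.052632 × 3.4615 = 0.18219, so P(H|E) = 0.18219/(1+0.18219) = 0.1541.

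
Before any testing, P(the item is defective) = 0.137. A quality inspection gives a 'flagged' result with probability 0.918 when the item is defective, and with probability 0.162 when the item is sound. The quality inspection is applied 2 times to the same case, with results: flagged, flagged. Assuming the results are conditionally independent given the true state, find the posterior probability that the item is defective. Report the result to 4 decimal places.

Posterior P(H) ≈ 0.8360

Let H be the event that the item is defective; start with P(H) = 0.137. P('flagged'|H) = 0.918, P('flagged'|¬H) = 0.162.
Update on result 1 ('flagged'): P(H) ← 0.918·0.1370 / (0.918·0.1370 + 0.162·0.8630) = 0.12577/0.26557 = 0.4736.
Update on result 2 ('flagged'): P(H) ← 0.918·0.4736 / (0.918·0.4736 + 0.162·0.5264) = 0.43473/0.52002 = 0.8360.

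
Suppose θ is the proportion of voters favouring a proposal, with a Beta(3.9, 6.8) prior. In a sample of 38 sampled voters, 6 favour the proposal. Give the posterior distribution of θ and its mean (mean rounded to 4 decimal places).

Posterior: Beta(9.9, 38.8); mean ≈ 0.2033

The binomial likelihood is conjugate to the Beta prior: with 6 successes and 32 failures, the posterior is Beta(3.9+6, 6.8+32) = Beta(9.9, 38.8).
Posterior mean = α/(α+β) = 9.9/48.7 = 0.2033.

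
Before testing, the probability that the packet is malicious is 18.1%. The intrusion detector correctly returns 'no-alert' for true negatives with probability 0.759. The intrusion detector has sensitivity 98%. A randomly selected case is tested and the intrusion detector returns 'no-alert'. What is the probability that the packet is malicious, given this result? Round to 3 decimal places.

Write H for 'the packet is malicious'. Prior odds H:¬H = 0.181/0.819 = 0.22100. For the 'no-alert' outcome, the likelihood ratio is 0.02/0.759 = 0.026350.
Posterior odds = 0.22100 × 0.026350 = 0.0058235, so P(H|E) = 0.0058235/(1+0.0058235) = 0.006.

P(H | E) ≈ 0.006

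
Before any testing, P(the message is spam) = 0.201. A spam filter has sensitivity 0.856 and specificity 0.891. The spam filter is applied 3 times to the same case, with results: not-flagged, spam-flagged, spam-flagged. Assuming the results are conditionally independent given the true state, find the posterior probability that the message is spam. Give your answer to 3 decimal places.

With H the event that the message is spam, the joint likelihood of the observed sequence is P(data|H) = 0.144·0.856·0.856 = 0.10551 and P(data|¬H) = 0.891·0.109·0.109 = 0.010586.
Bayes: P(H|data) = 0.201·0.10551 / (0.201·0.10551 + 0.799·0.010586) = 0.021208/0.029667 = 0.7149.

Posterior P(H) ≈ 0.715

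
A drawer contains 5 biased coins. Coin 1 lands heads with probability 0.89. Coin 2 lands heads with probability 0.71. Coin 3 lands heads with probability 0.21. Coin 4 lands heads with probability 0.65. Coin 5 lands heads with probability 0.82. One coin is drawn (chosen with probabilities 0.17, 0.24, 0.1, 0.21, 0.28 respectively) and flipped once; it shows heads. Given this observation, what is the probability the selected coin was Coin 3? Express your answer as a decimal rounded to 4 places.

Posterior probability ≈ 0.0296

Tabulate prior·likelihood by source: [1] prior 0.17, lik 0.89, product 0.1513; [2] prior 0.24, lik 0.71, product 0.1704; [3] prior 0.1, lik 0.21, product 0.02100; [4] prior 0.21, lik 0.65, product 0.1365; [5] prior 0.28, lik 0.82, product 0.2296.
Normalizing constant = 0.70880; the posterior for Coin 3 is its product over the sum, 0.02100/0.70880 = 0.0296.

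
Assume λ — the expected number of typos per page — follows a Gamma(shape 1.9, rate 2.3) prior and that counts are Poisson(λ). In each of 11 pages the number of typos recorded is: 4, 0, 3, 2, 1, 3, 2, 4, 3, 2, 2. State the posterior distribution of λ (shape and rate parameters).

Total count ∑xᵢ = 26 over n = 11 pages.
Gamma is conjugate to the Poisson likelihood: posterior is Gamma(shape = 1.9+26 = 27.9, rate = 2.3+11 = 13.3).

Posterior: Gamma(shape=27.9, rate=13.3)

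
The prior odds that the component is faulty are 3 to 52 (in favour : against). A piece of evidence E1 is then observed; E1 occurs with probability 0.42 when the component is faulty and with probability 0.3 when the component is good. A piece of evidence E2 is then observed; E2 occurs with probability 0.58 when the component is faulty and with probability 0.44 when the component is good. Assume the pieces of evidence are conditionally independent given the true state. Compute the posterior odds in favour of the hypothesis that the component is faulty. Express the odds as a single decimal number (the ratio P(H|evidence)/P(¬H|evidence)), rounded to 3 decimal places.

Posterior odds ≈ 0.106

Prior odds = 3/52 = 0.057692.
Likelihood ratio for E1 = 0.42/0.3 = 1.4000.
Likelihood ratio for E2 = 0.58/0.44 = 1.3182.
Posterior odds = prior odds × LR₁ × LR₂ = 0.10647.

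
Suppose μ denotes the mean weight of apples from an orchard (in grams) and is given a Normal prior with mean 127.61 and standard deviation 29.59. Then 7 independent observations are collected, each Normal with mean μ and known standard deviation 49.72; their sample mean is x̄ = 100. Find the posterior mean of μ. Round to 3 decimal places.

With known σ, the Normal prior is conjugate. Weight on the data is w = (n/σ²)/(n/σ² + 1/τ₀²) = 0.00283163/(0.00283163+0.00114212) = 0.71258.
Posterior mean = w·x̄ + (1−w)·μ₀ = 0.71258·100 + 0.28742·127.61 = 107.936.

Posterior mean ≈ 107.936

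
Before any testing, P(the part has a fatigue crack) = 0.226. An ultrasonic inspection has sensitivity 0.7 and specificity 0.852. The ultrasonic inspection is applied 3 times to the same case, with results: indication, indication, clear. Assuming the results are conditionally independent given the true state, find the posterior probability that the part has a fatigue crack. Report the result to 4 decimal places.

Let H be the event that the part has a fatigue crack; start with P(H) = 0.226. P('indication'|H) = 0.7, P('indication'|¬H) = 0.148.
Update on result 1 ('indication'): P(H) ← 0.7·0.2260 / (0.7·0.2260 + 0.148·0.7740) = 0.15820/0.27275 = 0.5800.
Update on result 2 ('indication'): P(H) ← 0.7·0.5800 / (0.7·0.5800 + 0.148·0.4200) = 0.40601/0.46817 = 0.8672.
Update on result 3 ('clear'): P(H) ← 0.3·0.8672 / (0.3·0.8672 + 0.852·0.1328) = 0.26017/0.37329 = 0.6970.

Posterior P(H) ≈ 0.6970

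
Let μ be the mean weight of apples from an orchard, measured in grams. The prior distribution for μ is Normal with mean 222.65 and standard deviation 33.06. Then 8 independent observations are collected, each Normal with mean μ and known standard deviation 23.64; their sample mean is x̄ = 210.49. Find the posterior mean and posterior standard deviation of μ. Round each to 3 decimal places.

Posterior mean ≈ 211.221; posterior SD ≈ 8.103

With known σ, the Normal prior is conjugate. Weight on the data is w = (n/σ²)/(n/σ² + 1/τ₀²) = 0.0143151/(0.0143151+0.00091494) = 0.93993.
Posterior mean = w·x̄ + (1−w)·μ₀ = 0.93993·210.49 + 0.060075·222.65 = 211.221. Posterior variance = 1/(0.0143151+0.00091494) = 65.6596, so SD = 8.103.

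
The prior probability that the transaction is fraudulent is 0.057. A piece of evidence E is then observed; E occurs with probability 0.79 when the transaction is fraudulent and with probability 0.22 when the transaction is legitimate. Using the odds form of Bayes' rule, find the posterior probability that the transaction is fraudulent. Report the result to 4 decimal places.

Posterior probability ≈ 0.1783

Prior odds = 0.057/(1−0.057) = 0.060445.
Likelihood ratio for E = 0.79/0.22 = 3.5909.
Posterior odds = prior odds × LR = 0.21705.
Posterior probability = odds/(1+odds) = 0.21705/1.2171 = 0.1783.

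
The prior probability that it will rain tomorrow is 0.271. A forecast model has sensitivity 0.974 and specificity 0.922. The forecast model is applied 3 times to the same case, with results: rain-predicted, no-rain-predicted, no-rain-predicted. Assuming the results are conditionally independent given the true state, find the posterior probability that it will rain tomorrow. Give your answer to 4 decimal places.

Posterior P(H) ≈ 0.0037

Let H be the event that it will rain tomorrow; start with P(H) = 0.271. P('rain-predicted'|H) = 0.974, P('rain-predicted'|¬H) = 0.078.
Update on result 1 ('rain-predicted'): P(H) ← 0.974·0.2710 / (0.974·0.2710 + 0.078·0.7290) = 0.26395/0.32082 = 0.8228.
Update on result 2 ('no-rain-predicted'): P(H) ← 0.026·0.8228 / (0.026·0.8228 + 0.922·0.1772) = 0.021392/0.18481 = 0.1158.
Update on result 3 ('no-rain-predicted'): P(H) ← 0.026·0.1158 / (0.026·0.1158 + 0.922·0.8842) = 0.0030095/0.81829 = 0.0037.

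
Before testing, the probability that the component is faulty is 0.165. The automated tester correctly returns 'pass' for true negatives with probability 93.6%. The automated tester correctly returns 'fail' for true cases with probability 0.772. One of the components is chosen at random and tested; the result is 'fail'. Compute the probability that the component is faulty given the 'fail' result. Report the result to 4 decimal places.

P(H | E) ≈ 0.7045

Let H be the event that the component is faulty. P(H) = 0.165, so P(¬H) = 0.835. With E the 'fail' result, P(E|H) = 0.772 and P(E|¬H) = 0.064.
P(E) = 0.772·0.165 + 0.064·0.835 = 0.12738 + 0.053440 = 0.18082.
By Bayes' theorem, P(H|E) = 0.12738 / 0.18082 = 0.7045.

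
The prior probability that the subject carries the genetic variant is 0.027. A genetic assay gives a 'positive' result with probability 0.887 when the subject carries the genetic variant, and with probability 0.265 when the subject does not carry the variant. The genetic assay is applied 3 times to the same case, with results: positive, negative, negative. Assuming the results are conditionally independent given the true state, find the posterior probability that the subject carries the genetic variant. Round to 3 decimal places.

With H the event that the subject carries the genetic variant, the joint likelihood of the observed sequence is P(data|H) = 0.887·0.113·0.113 = 0.011326 and P(data|¬H) = 0.265·0.735·0.735 = 0.14316.
Bayes: P(H|data) = 0.027·0.011326 / (0.027·0.011326 + 0.973·0.14316) = 0.00030580/0.13960 = 0.0022.

Posterior P(H) ≈ 0.002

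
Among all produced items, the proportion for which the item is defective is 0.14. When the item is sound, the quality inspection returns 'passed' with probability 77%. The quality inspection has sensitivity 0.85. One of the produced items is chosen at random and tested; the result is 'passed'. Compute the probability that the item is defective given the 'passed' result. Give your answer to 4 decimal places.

P(H | E) ≈ 0.0307

Write H for 'the item is defective'. Prior odds H:¬H = 0.14/0.86 = 0.16279. For the 'passed' outcome, the likelihood ratio is 0.15/0.77 = 0.19481.
Posterior odds = 0.16279 × 0.19481 = 0.031712, so P(H|E) = 0.031712/(1+0.031712) = 0.0307.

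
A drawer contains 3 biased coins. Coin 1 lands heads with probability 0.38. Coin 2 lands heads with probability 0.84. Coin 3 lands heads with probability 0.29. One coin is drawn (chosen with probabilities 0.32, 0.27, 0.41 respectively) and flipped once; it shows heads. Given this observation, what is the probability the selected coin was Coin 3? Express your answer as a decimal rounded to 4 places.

Posterior probability ≈ 0.2544

Tabulate prior·likelihood by source: [1] prior 0.32, lik 0.38, product 0.1216; [2] prior 0.27, lik 0.84, product 0.2268; [3] prior 0.41, lik 0.29, product 0.1189.
Normalizing constant = 0.46730; the posterior for Coin 3 is its product over the sum, 0.1189/0.46730 = 0.2544.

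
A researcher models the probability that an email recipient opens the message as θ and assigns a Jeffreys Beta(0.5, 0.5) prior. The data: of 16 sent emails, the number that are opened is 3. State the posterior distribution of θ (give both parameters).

Posterior: Beta(3.5, 13.5)

Observing 3 successes and 13 failures updates Beta(0.5, 0.5) by adding the success and failure counts to the two shape parameters: α = 0.5+3 = 3.5, β = 0.5+13 = 13.5.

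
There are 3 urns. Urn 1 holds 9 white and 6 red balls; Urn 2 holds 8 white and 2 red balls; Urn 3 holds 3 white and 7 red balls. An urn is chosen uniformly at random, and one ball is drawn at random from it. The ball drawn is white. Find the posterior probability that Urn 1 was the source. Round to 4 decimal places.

Posterior probability ≈ 0.3529

P(white|Urn 1) = 0.6; P(white|Urn 2) = 0.8; P(white|Urn 3) = 0.3.
Prior × likelihood for each source: 0.333333·0.6=0.2000, 0.333333·0.8=0.2667, 0.333333·0.3=0.1000. Summing gives P(white) = 0.56667.
P(Urn 1 | white) = 0.2000 / 0.56667 = 0.3529.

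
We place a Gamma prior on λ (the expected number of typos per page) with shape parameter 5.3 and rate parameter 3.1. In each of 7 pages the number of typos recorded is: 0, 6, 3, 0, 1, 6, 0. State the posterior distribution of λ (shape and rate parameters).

Total count ∑xᵢ = 16 over n = 7 pages.
Gamma is conjugate to the Poisson likelihood: posterior is Gamma(shape = 5.3+16 = 21.3, rate = 3.1+7 = 10.1).

Posterior: Gamma(shape=21.3, rate=10.1)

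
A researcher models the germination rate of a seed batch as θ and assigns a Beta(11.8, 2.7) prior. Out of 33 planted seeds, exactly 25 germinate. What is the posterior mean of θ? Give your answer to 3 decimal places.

The binomial likelihood is conjugate to the Beta prior: with 25 successes and 8 failures, the posterior is Beta(11.8+25, 2.7+8) = Beta(36.8, 10.7).
Posterior mean = α/(α+β) = 36.8/47.5 = 0.775.

Posterior mean ≈ 0.775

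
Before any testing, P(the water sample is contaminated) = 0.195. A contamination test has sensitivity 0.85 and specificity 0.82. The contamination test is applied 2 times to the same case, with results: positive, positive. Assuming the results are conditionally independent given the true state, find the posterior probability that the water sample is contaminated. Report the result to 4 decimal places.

Let H be the event that the water sample is contaminated; start with P(H) = 0.195. P('positive'|H) = 0.85, P('positive'|¬H) = 0.18.
Update on result 1 ('positive'): P(H) ← 0.85·0.1950 / (0.85·0.1950 + 0.18·0.8050) = 0.16575/0.31065 = 0.5336.
Update on result 2 ('positive'): P(H) ← 0.85·0.5336 / (0.85·0.5336 + 0.18·0.4664) = 0.45352/0.53748 = 0.8438.

Posterior P(H) ≈ 0.8438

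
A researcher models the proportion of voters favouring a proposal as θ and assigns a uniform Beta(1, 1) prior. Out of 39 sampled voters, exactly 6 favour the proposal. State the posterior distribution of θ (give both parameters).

Observing 6 successes and 33 failures updates Beta(1, 1) by adding the success and failure counts to the two shape parameters: α = 1+6 = 7, β = 1+33 = 34.

Posterior: Beta(7, 34)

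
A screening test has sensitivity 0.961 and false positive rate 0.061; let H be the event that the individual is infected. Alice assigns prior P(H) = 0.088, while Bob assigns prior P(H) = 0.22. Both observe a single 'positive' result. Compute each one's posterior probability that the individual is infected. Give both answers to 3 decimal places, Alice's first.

Alice: 0.603; Bob: 0.816

P('+'|H) = 0.961, P('+'|¬H) = 0.061.
Alice: numerator 0.961·0.088 = 0.084568; evidence = 0.084568+0.061·0.912 = 0.14020; posterior = 0.603.
Bob: numerator 0.961·0.22 = 0.21142; evidence = 0.21142+0.061·0.78 = 0.25900; posterior = 0.816.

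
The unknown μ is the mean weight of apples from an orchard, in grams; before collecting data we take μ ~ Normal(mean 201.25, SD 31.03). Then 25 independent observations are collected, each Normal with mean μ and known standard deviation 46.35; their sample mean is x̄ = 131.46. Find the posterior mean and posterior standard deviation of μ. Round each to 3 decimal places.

Posterior mean ≈ 137.178; posterior SD ≈ 8.882

Prior precision 1/τ₀² = 1/31.03² = 0.00103857; data precision n/σ² = 25/46.35² = 0.0116370.
Posterior precision = 0.00103857 + 0.0116370 = 0.0126756, giving posterior SD = 1/√0.0126756 = 8.882.
Posterior mean = (0.00103857·201.25 + 0.0116370·131.46) / 0.0126756 = 137.178.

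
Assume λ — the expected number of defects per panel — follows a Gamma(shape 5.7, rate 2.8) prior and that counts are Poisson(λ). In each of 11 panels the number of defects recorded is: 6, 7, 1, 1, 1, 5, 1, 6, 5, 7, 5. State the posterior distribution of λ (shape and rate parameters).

The Poisson likelihood adds the total count to the shape and the number of exposure periods to the rate. Here ∑xᵢ = 45 and n = 11, so shape 5.7→50.7 and rate 2.8→13.8.

Posterior: Gamma(shape=50.7, rate=13.8)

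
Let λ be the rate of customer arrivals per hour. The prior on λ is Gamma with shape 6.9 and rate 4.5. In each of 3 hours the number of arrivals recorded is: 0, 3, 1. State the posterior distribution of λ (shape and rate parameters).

The Poisson likelihood adds the total count to the shape and the number of exposure periods to the rate. Here ∑xᵢ = 4 and n = 3, so shape 6.9→10.9 and rate 4.5→7.5.

Posterior: Gamma(shape=10.9, rate=7.5)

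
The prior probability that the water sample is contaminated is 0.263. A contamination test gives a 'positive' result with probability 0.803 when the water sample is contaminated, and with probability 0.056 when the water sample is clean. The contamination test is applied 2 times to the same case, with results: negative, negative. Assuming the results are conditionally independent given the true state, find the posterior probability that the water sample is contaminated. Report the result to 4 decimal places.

Posterior P(H) ≈ 0.0153

With H the event that the water sample is contaminated, the joint likelihood of the observed sequence is P(data|H) = 0.197·0.197 = 0.038809 and P(data|¬H) = 0.944·0.944 = 0.89114.
Bayes: P(H|data) = 0.263·0.038809 / (0.263·0.038809 + 0.737·0.89114) = 0.010207/0.66697 = 0.0153.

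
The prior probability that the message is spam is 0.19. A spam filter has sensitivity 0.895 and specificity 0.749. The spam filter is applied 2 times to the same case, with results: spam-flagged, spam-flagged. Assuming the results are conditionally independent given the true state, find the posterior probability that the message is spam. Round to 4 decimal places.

With H the event that the message is spam, the joint likelihood of the observed sequence is P(data|H) = 0.895·0.895 = 0.80102 and P(data|¬H) = 0.251·0.251 = 0.063001.
Bayes: P(H|data) = 0.19·0.80102 / (0.19·0.80102 + 0.81·0.063001) = 0.15219/0.20323 = 0.7489.

Posterior P(H) ≈ 0.7489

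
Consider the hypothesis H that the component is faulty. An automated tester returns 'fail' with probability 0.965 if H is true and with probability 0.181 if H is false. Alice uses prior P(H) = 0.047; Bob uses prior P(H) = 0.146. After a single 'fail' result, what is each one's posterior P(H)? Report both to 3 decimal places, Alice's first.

Alice: 0.208; Bob: 0.477

P('+'|H) = 0.965, P('+'|¬H) = 0.181.
Alice: numerator 0.965·0.047 = 0.045355; evidence = 0.045355+0.181·0.953 = 0.21785; posterior = 0.208.
Bob: numerator 0.965·0.146 = 0.14089; evidence = 0.14089+0.181·0.854 = 0.29546; posterior = 0.477.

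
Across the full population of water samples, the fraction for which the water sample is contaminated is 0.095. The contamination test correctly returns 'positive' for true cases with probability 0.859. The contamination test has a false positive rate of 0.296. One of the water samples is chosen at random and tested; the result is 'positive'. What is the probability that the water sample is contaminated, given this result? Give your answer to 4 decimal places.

Let H be the event that the water sample is contaminated. P(H) = 0.095, so P(¬H) = 0.905. With E the 'positive' result, P(E|H) = 0.859 and P(E|¬H) = 0.296.
P(E) = 0.859·0.095 + 0.296·0.905 = 0.081605 + 0.26788 = 0.34948.
By Bayes' theorem, P(H|E) = 0.081605 / 0.34948 = 0.2335.

P(H | E) ≈ 0.2335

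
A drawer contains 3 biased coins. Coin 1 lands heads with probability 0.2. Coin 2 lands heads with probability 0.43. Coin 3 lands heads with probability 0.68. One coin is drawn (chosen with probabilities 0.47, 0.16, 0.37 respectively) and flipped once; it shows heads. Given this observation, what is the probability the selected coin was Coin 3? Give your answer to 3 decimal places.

Posterior probability ≈ 0.607

P(heads|C1) = 0.2; P(heads|C2) = 0.43; P(heads|C3) = 0.68.
Prior × likelihood for each source: 0.47·0.2=0.09400, 0.16·0.43=0.06880, 0.37·0.68=0.2516. Summing gives P(heads) = 0.41440.
P(Coin 3 | heads) = 0.2516 / 0.41440 = 0.607.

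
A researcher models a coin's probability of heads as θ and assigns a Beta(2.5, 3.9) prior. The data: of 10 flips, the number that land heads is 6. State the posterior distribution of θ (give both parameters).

The binomial likelihood is conjugate to the Beta prior: with 6 successes and 4 failures, the posterior is Beta(2.5+6, 3.9+4) = Beta(8.5, 7.9).

Posterior: Beta(8.5, 7.9)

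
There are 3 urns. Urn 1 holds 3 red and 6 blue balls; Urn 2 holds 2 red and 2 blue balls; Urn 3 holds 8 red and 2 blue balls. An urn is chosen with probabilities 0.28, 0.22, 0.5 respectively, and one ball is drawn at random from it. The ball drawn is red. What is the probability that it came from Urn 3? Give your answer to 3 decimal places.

Posterior probability ≈ 0.663

P(red|Urn 1) = 0.3333; P(red|Urn 2) = 0.5; P(red|Urn 3) = 0.8.
Prior × likelihood for each source: 0.28·0.3333=0.09333, 0.22·0.5=0.1100, 0.5·0.8=0.4000. Summing gives P(red) = 0.60333.
P(Urn 3 | red) = 0.4000 / 0.60333 = 0.663.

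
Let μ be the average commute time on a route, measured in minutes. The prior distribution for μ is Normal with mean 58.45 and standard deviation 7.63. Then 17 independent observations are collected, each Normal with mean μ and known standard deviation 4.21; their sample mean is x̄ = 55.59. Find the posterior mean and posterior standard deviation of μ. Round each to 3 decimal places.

Prior precision 1/τ₀² = 1/7.63² = 0.0171771; data precision n/σ² = 17/4.21² = 0.959146.
Posterior precision = 0.0171771 + 0.959146 = 0.976323, giving posterior SD = 1/√0.976323 = 1.012.
Posterior mean = (0.0171771·58.45 + 0.959146·55.59) / 0.976323 = 55.640.

Posterior mean ≈ 55.640; posterior SD ≈ 1.012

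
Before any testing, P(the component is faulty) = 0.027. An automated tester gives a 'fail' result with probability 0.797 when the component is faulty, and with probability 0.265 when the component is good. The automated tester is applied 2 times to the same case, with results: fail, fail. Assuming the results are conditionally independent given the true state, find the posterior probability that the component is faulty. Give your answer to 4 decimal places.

With H the event that the component is faulty, the joint likelihood of the observed sequence is P(data|H) = 0.797·0.797 = 0.63521 and P(data|¬H) = 0.265·0.265 = 0.070225.
Bayes: P(H|data) = 0.027·0.63521 / (0.027·0.63521 + 0.973·0.070225) = 0.017151/0.085480 = 0.2006.

Posterior P(H) ≈ 0.2006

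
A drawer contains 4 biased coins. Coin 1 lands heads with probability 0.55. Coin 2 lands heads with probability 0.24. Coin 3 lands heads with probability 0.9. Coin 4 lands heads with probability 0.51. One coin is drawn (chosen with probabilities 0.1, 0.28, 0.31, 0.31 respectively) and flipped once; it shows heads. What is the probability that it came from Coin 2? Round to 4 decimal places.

P(heads|C1) = 0.55; P(heads|C2) = 0.24; P(heads|C3) = 0.9; P(heads|C4) = 0.51.
Prior × likelihood for each source: 0.1·0.55=0.05500, 0.28·0.24=0.06720, 0.31·0.9=0.2790, 0.31·0.51=0.1581. Summing gives P(heads) = 0.55930.
P(Coin 2 | heads) = 0.06720 / 0.55930 = 0.1202.

Posterior probability ≈ 0.1202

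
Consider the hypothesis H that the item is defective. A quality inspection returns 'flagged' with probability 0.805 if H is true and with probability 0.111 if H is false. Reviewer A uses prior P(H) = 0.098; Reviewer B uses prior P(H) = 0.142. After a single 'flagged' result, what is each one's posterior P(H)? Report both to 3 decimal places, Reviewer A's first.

The likelihood ratio for a 'flagged' result is 0.805/0.111 = 7.2523.
Reviewer A: prior odds 0.098/0.902 = 0.10865; posterior odds 0.78794; posterior probability 0.441.
Reviewer B: prior odds 0.142/0.858 = 0.16550; posterior odds 1.2003; posterior probability 0.546.

Reviewer A: 0.441; Reviewer B: 0.546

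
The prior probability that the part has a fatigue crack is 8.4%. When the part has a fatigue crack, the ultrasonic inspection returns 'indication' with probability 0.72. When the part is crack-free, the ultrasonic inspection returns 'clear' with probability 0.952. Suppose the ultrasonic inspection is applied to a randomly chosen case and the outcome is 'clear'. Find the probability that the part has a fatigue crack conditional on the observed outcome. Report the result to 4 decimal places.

P(H | E) ≈ 0.0263

Write H for 'the part has a fatigue crack'. Prior odds H:¬H = 0.084/0.916 = 0.091703. For the 'clear' outcome, the likelihood ratio is 0.28/0.952 = 0.29412.
Posterior odds = 0.091703 × 0.29412 = 0.026971, so P(H|E) = 0.026971/(1+0.026971) = 0.0263.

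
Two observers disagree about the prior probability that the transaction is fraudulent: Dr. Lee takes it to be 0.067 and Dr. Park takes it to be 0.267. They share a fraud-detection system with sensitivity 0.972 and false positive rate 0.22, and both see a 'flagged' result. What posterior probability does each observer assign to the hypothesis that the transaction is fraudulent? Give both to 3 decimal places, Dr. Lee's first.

Dr. Lee: 0.241; Dr. Park: 0.617

P('+'|H) = 0.972, P('+'|¬H) = 0.22.
Dr. Lee: numerator 0.972·0.067 = 0.065124; evidence = 0.065124+0.22·0.933 = 0.27038; posterior = 0.241.
Dr. Park: numerator 0.972·0.267 = 0.25952; evidence = 0.25952+0.22·0.733 = 0.42078; posterior = 0.617.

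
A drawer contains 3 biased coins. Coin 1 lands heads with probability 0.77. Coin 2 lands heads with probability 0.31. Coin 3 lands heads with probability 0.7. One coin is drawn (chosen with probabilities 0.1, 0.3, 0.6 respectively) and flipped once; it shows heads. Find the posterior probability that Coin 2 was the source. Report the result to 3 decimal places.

Tabulate prior·likelihood by source: [1] prior 0.1, lik 0.77, product 0.07700; [2] prior 0.3, lik 0.31, product 0.09300; [3] prior 0.6, lik 0.7, product 0.4200.
Normalizing constant = 0.59000; the posterior for Coin 2 is its product over the sum, 0.09300/0.59000 = 0.158.

Posterior probability ≈ 0.158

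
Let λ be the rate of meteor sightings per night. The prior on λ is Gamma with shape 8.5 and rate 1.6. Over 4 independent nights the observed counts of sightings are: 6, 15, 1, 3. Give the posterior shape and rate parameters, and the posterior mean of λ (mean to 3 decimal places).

The Poisson likelihood adds the total count to the shape and the number of exposure periods to the rate. Here ∑xᵢ = 25 and n = 4, so shape 8.5→33.5 and rate 1.6→5.6.
E[λ | data] = 33.5/5.6 = 5.982.

Posterior: Gamma(shape=33.5, rate=5.6); mean ≈ 5.982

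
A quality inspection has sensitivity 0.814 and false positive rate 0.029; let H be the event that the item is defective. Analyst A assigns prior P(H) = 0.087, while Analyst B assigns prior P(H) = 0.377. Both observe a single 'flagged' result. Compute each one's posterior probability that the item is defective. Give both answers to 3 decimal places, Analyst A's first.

The likelihood ratio for a 'flagged' result is 0.814/0.029 = 28.069.
Analyst A: prior odds 0.087/0.913 = 0.095290; posterior odds 2.6747; posterior probability 0.728.
Analyst B: prior odds 0.377/0.623 = 0.60514; posterior odds 16.986; posterior probability 0.944.

Analyst A: 0.728; Analyst B: 0.944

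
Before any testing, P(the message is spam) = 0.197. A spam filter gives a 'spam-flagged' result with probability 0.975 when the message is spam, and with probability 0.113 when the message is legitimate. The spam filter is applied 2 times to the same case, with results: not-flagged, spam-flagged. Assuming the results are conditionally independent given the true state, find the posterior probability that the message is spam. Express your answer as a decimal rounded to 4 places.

Posterior P(H) ≈ 0.0563

With H the event that the message is spam, the joint likelihood of the observed sequence is P(data|H) = 0.025·0.975 = 0.024375 and P(data|¬H) = 0.887·0.113 = 0.10023.
Bayes: P(H|data) = 0.197·0.024375 / (0.197·0.024375 + 0.803·0.10023) = 0.0048019/0.085287 = 0.0563.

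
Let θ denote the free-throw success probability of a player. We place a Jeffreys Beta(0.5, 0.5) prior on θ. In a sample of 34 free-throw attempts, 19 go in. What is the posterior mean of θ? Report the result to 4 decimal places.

The binomial likelihood is conjugate to the Beta prior: with 19 successes and 15 failures, the posterior is Beta(0.5+19, 0.5+15) = Beta(19.5, 15.5).
Posterior mean = α/(α+β) = 19.5/35 = 0.5571.

Posterior mean ≈ 0.5571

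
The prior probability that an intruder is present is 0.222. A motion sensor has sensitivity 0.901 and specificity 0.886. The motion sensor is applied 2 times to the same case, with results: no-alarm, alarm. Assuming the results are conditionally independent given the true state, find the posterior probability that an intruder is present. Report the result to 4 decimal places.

Posterior P(H) ≈ 0.2013

Let H be the event that an intruder is present; start with P(H) = 0.222. P('alarm'|H) = 0.901, P('alarm'|¬H) = 0.114.
Update on result 1 ('no-alarm'): P(H) ← 0.099·0.2220 / (0.099·0.2220 + 0.886·0.7780) = 0.021978/0.71129 = 0.0309.
Update on result 2 ('alarm'): P(H) ← 0.901·0.0309 / (0.901·0.0309 + 0.114·0.9691) = 0.027840/0.13832 = 0.2013.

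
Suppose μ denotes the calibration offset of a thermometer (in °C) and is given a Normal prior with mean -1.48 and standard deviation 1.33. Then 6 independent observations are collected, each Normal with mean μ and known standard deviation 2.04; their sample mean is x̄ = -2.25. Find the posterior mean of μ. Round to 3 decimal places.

Posterior mean ≈ -2.033

Prior precision 1/τ₀² = 1/1.33² = 0.565323; data precision n/σ² = 6/2.04² = 1.44175.
Posterior precision = 0.565323 + 1.44175 = 2.00708.
Posterior mean = (0.565323·-1.48 + 1.44175·-2.25) / 2.00708 = -2.033.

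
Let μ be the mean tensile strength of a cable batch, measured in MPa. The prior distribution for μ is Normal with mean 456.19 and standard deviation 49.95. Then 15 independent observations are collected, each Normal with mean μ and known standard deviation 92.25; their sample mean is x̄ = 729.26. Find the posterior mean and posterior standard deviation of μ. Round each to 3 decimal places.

Posterior mean ≈ 678.670; posterior SD ≈ 21.500

Prior precision 1/τ₀² = 1/49.95² = 0.00040080; data precision n/σ² = 15/92.25² = 0.00176262.
Posterior precision = 0.00040080 + 0.00176262 = 0.00216342, giving posterior SD = 1/√0.00216342 = 21.500.
Posterior mean = (0.00040080·456.19 + 0.00176262·729.26) / 0.00216342 = 678.670.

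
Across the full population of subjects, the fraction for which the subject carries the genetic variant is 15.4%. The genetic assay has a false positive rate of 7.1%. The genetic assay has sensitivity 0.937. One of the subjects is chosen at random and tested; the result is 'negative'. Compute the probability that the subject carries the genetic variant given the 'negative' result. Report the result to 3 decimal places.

P(H | E) ≈ 0.012

Write H for 'the subject carries the genetic variant'. Prior odds H:¬H = 0.154/0.846 = 0.18203. For the 'negative' outcome, the likelihood ratio is 0.063/0.929 = 0.067815.
Posterior odds = 0.18203 × 0.067815 = 0.012345, so P(H|E) = 0.012345/(1+0.012345) = 0.012.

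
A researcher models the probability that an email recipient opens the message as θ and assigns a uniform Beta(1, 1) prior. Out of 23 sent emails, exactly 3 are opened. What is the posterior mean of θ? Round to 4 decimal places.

The binomial likelihood is conjugate to the Beta prior: with 3 successes and 20 failures, the posterior is Beta(1+3, 1+20) = Beta(4, 21).
E[θ | data] = 4/(4+21) = 0.1600.

Posterior mean ≈ 0.1600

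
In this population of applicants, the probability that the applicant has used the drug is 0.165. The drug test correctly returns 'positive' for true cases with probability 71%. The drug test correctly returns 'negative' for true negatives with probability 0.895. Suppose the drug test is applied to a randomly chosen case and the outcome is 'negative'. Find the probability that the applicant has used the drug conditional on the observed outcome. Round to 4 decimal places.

Let H be the event that the applicant has used the drug. P(H) = 0.165, so P(¬H) = 0.835. With E the 'negative' result, P(E|H) = 0.29 and P(E|¬H) = 0.895.
P(E) = 0.29·0.165 + 0.895·0.835 = 0.047850 + 0.74733 = 0.79517.
By Bayes' theorem, P(H|E) = 0.047850 / 0.79517 = 0.0602.

P(H | E) ≈ 0.0602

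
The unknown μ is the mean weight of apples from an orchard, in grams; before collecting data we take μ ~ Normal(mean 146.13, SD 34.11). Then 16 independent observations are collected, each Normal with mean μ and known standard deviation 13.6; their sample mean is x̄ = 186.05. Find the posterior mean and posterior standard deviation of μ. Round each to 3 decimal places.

Posterior mean ≈ 185.657; posterior SD ≈ 3.383

Prior precision 1/τ₀² = 1/34.11² = 0.00085948; data precision n/σ² = 16/13.6² = 0.0865052.
Posterior precision = 0.00085948 + 0.0865052 = 0.0873647, giving posterior SD = 1/√0.0873647 = 3.383.
Posterior mean = (0.00085948·146.13 + 0.0865052·186.05) / 0.0873647 = 185.657.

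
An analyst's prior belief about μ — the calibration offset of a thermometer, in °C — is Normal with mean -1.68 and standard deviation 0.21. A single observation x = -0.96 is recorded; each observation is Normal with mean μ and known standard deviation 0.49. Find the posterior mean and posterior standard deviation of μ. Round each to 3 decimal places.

Prior precision 1/τ₀² = 1/0.21² = 22.6757; data precision n/σ² = 1/0.49² = 4.16493.
Posterior precision = 22.6757 + 4.16493 = 26.8407, giving posterior SD = 1/√26.8407 = 0.193.
Posterior mean = (22.6757·-1.68 + 4.16493·-0.96) / 26.8407 = -1.568.

Posterior mean ≈ -1.568; posterior SD ≈ 0.193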